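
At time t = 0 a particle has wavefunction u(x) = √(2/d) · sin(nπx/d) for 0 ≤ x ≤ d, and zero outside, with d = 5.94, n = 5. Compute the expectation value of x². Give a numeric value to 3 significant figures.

11.7

⟨x²⟩ = ∫ x²·|u|² dx (integrals over the domain).
With sin²θ = (1 − cos2θ)/2 on 0 ≤ x ≤ d: ∫sin²(nπx/d) dx = d/2, ∫x·sin²(nπx/d) dx = d²/4, ∫x²·sin²(nπx/d) dx = d³·(1/6 − 1/(4n²π²)); higher powers xᵏ the same way, integrating xᵏ·cos(2nπx/d) by parts.
⟨x²⟩ = 11.690.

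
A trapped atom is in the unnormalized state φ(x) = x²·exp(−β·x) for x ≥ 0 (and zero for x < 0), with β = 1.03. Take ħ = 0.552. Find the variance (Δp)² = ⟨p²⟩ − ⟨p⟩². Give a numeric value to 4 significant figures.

Compute ⟨p⟩ and ⟨p²⟩ separately; (Δp)² = ⟨p²⟩ − ⟨p⟩².
Differentiate x²·exp(−β·x) with the product rule; every integrand then reduces to terms xʲ·e^(−2βx) on [0, ∞), with ∫₀^∞ xʲ·e^(−2βx) dx = j!/(2β)^(j+1).
Normalization: ∫|φ|² dx = 0.64696.
⟨p⟩ = 0.0000 and ⟨p²⟩ = 0.10775.
(Δp)² = 0.10775 − (0.0000)² = 0.10775.

0.1078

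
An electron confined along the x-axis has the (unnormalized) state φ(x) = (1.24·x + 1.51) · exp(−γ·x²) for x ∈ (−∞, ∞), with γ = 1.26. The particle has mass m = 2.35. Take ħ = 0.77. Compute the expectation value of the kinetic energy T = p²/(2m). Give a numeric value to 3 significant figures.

T = −(ħ²/2m) d²/dx², so ⟨T⟩ = −(ħ²/2m) ∫ φ*·φ'' dx / ∫|φ|² dx; with m = 2.35.
Expand each integrand as polynomial × e^(−2γx²) and use ∫x^(2j)·e^(−2γx²) dx = (2j−1)!!/(4γ)^j · √(π/(2γ)), odd powers → 0; here √(π/(2γ)) = 1.1165. Differentiate with the product rule, d/dx e^(−γx²) = −2γx·e^(−γx²).
State is unnormalized: ∫|φ|² dx = 2.8865, and ∫φ*·(−ħ²/2m · φ'') dx = 0.56708, so ⟨T⟩ = 0.56708 / 2.8865.
⟨T⟩ = 0.19646.

0.196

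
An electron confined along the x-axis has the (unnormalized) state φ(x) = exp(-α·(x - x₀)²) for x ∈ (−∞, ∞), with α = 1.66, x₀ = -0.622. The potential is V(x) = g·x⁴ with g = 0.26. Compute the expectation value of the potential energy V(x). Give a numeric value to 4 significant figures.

⟨V⟩ = ∫ V(x)·|φ|² dx / ∫|φ|² dx.
Gaussian moments (u = x − x₀): ∫u^(2j)·e^(−2αu²) du = (2j−1)!!/(4α)^j · √(π/(2α)), odd powers integrate to 0; here √(π/(2α)) = 0.97276.
State is unnormalized: ∫|φ|² dx = 0.97276, and ∫φ*·V(x)·φ dx = 0.14348, so ⟨V⟩ = 0.14348 / 0.97276.
⟨V⟩ = 0.14750.

0.1475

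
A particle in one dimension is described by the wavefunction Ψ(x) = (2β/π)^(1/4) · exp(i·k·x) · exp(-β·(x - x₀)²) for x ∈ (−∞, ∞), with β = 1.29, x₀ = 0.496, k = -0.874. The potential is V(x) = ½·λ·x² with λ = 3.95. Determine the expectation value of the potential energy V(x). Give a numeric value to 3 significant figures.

⟨V⟩ = ∫ V(x)·|Ψ|² dx.
Gaussian moments (u = x − x₀): ∫u^(2j)·e^(−2βu²) du = (2j−1)!!/(4β)^j · √(π/(2β)), odd powers integrate to 0; here √(π/(2β)) = 1.1035.
⟨V⟩ = 0.86863.

0.869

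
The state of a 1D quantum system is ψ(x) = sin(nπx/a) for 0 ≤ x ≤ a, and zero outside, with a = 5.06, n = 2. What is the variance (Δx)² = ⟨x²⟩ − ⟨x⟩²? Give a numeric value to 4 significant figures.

1.809

Compute ⟨x⟩ and ⟨x²⟩ separately, then (Δx)² = ⟨x²⟩ − ⟨x⟩².
With sin²θ = (1 − cos2θ)/2 on 0 ≤ x ≤ a: ∫sin²(nπx/a) dx = a/2, ∫x·sin²(nπx/a) dx = a²/4, ∫x²·sin²(nπx/a) dx = a³·(1/6 − 1/(4n²π²)); higher powers xᵏ the same way, integrating xᵏ·cos(2nπx/a) by parts.
Normalization: ∫|ψ|² dx = 2.5300.
⟨x⟩ = 2.5300 and ⟨x²⟩ = 8.2103.
(Δx)² = 8.2103 − (2.5300)² = 1.8094.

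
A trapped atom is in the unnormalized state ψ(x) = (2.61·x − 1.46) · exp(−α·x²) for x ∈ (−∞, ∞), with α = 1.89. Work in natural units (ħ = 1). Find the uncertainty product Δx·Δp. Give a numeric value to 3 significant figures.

Δx = √(⟨x²⟩−⟨x⟩²), Δp = √(⟨p²⟩−⟨p⟩²).
Expand each integrand as polynomial × e^(−2αx²) and use ∫x^(2j)·e^(−2αx²) dx = (2j−1)!!/(4α)^j · √(π/(2α)), odd powers → 0; here √(π/(2α)) = 0.91165. Differentiate with the product rule, d/dx e^(−αx²) = −2αx·e^(−αx²).
Normalization: ∫|ψ|² dx = 2.7647.
⟨x⟩ = -0.33241, ⟨x²⟩ = 0.21088 ⇒ Δx = 0.31683.
⟨p⟩ = 0.0000, ⟨p²⟩ = 3.0131 ⇒ Δp = 1.7358.
Δx·Δp = 0.54996.

0.550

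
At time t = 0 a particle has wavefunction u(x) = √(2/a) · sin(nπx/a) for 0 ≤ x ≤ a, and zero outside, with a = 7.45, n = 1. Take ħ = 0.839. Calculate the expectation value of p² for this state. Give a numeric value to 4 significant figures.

0.1252

p² u = −ħ² d²u/dx²; ⟨p²⟩ = −ħ² ∫ u*·u'' dx.
d/dx sin(nπx/a) = (nπ/a)·cos(nπx/a) and d²/dx² sin(nπx/a) = −(nπ/a)²·sin(nπx/a); on 0 ≤ x ≤ a, ∫sin²(nπx/a) dx = a/2 and ∫sin(nπx/a)·cos(nπx/a) dx = 0.
⟨p²⟩ = 0.12517.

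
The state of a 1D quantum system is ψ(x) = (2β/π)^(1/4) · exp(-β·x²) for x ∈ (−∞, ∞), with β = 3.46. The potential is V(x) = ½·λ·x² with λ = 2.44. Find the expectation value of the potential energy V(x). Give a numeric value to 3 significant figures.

⟨V⟩ = ∫ V(x)·|ψ|² dx.
Gaussian moments: ∫x^(2j)·e^(−2βx²) dx = (2j−1)!!/(4β)^j · √(π/(2β)), odd powers integrate to 0; here √(π/(2β)) = 0.67379.
⟨V⟩ = 0.088150.

0.0882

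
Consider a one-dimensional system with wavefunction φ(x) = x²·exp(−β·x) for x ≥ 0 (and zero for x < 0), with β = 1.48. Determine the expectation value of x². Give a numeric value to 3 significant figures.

⟨x²⟩ = ∫ x²·|φ|² dx / ∫|φ|² dx (integrals over the domain).
Every integrand reduces to terms xʲ·e^(−2βx) on [0, ∞); use ∫₀^∞ xʲ·e^(−2βx) dx = j!/(2β)^(j+1).
State is unnormalized: ∫|φ|² dx = 0.10562, and ∫φ*·x²·φ dx = 0.36165, so ⟨x²⟩ = 0.36165 / 0.10562.
⟨x²⟩ = 3.4240.

3.42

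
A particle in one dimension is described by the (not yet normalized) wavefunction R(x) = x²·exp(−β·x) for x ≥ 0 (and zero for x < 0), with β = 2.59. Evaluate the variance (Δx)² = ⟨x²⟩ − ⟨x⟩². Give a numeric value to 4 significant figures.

0.1863

Compute ⟨x⟩ and ⟨x²⟩ separately, then (Δx)² = ⟨x²⟩ − ⟨x⟩².
Every integrand reduces to terms xʲ·e^(−2βx) on [0, ∞); use ∫₀^∞ xʲ·e^(−2βx) dx = j!/(2β)^(j+1).
Normalization: ∫|R|² dx = 0.0064352.
⟨x⟩ = 0.96525 and ⟨x²⟩ = 1.1181.
(Δx)² = 1.1181 − (0.96525)² = 0.18634.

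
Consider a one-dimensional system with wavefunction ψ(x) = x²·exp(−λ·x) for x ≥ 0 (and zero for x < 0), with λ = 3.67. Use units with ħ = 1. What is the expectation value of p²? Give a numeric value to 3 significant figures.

p² ψ = −ħ² d²ψ/dx²; ⟨p²⟩ = −ħ² ∫ ψ*·ψ'' dx / ∫|ψ|² dx.
Differentiate x²·exp(−λ·x) with the product rule; every integrand then reduces to terms xʲ·e^(−2λx) on [0, ∞), with ∫₀^∞ xʲ·e^(−2λx) dx = j!/(2λ)^(j+1).
State is unnormalized: ∫|ψ|² dx = 0.0011265, and ∫ψ*·(−ħ² ψ'') dx = 0.0050576, so ⟨p²⟩ = 0.0050576 / 0.0011265.
⟨p²⟩ = 4.4896.

4.49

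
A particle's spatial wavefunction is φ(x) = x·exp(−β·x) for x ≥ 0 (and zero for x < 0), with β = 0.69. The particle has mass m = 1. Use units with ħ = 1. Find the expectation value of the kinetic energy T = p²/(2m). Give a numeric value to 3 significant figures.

T = −(ħ²/2m) d²/dx², so ⟨T⟩ = −(ħ²/2m) ∫ φ*·φ'' dx / ∫|φ|² dx; with m = 1.
Differentiate x·exp(−β·x) with the product rule; every integrand then reduces to terms xʲ·e^(−2βx) on [0, ∞), with ∫₀^∞ xʲ·e^(−2βx) dx = j!/(2β)^(j+1).
State is unnormalized: ∫|φ|² dx = 0.76101, and ∫φ*·(−ħ²/2m · φ'') dx = 0.18116, so ⟨T⟩ = 0.18116 / 0.76101.
⟨T⟩ = 0.23805.

0.238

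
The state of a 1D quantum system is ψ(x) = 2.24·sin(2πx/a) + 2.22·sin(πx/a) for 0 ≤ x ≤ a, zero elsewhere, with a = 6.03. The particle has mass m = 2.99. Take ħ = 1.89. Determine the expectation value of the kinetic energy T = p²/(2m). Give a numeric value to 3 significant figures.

T = −(ħ²/2m) d²/dx², so ⟨T⟩ = −(ħ²/2m) ∫ ψ*·ψ'' dx / ∫|ψ|² dx; with m = 2.99.
d²/dx² sin(jπx/a) = −(jπ/a)²·sin(jπx/a); on 0 ≤ x ≤ a, ∫sin²(jπx/a) dx = a/2 and ∫sin(jπx/a)·sin(lπx/a) dx = 0 for j ≠ l, so only diagonal terms survive in ∫|ψ|² and ∫ψ·ψ″; ∫ψ·ψ′ dx = [ψ²/2] between the walls = 0.
State is unnormalized: ∫|ψ|² dx = 29.987, and ∫ψ*·(−ħ²/2m · ψ'') dx = 12.221, so ⟨T⟩ = 12.221 / 29.987.
⟨T⟩ = 0.40753.

0.408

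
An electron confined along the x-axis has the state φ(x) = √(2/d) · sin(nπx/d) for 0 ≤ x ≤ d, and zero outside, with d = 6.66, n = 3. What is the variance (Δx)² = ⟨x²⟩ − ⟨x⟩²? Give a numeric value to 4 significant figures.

3.447

Compute ⟨x⟩ and ⟨x²⟩ separately, then (Δx)² = ⟨x²⟩ − ⟨x⟩².
With sin²θ = (1 − cos2θ)/2 on 0 ≤ x ≤ d: ∫sin²(nπx/d) dx = d/2, ∫x·sin²(nπx/d) dx = d²/4, ∫x²·sin²(nπx/d) dx = d³·(1/6 − 1/(4n²π²)); higher powers xᵏ the same way, integrating xᵏ·cos(2nπx/d) by parts.
⟨x⟩ = 3.3300 and ⟨x²⟩ = 14.536.
(Δx)² = 14.536 − (3.3300)² = 3.4466.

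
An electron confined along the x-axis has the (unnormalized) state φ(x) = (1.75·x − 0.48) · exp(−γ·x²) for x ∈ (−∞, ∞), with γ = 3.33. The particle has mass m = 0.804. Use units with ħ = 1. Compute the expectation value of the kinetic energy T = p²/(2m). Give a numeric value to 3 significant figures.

T = −(ħ²/2m) d²/dx², so ⟨T⟩ = −(ħ²/2m) ∫ φ*·φ'' dx / ∫|φ|² dx; with m = 0.804.
Expand each integrand as polynomial × e^(−2γx²) and use ∫x^(2j)·e^(−2γx²) dx = (2j−1)!!/(4γ)^j · √(π/(2γ)), odd powers → 0; here √(π/(2γ)) = 0.68681. Differentiate with the product rule, d/dx e^(−γx²) = −2γx·e^(−γx²).
State is unnormalized: ∫|φ|² dx = 0.31615, and ∫φ*·(−ħ²/2m · φ'') dx = 1.3087, so ⟨T⟩ = 1.3087 / 0.31615.
⟨T⟩ = 4.1396.

4.14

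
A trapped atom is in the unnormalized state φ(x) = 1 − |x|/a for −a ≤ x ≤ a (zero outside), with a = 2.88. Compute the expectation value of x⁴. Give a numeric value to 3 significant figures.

1.97

⟨x⁴⟩ = ∫ x⁴·|φ|² dx / ∫|φ|² dx (integrals over the domain).
φ is even, so ∫ over [−a, a] = 2∫₀ᵃ with φ = 1 − x/a there: ∫₀ᵃ (1 − x/a)² dx = a/3, ∫₀ᵃ x²(1 − x/a)² dx = a³/30, ∫₀ᵃ x⁴(1 − x/a)² dx = a⁵/105.
State is unnormalized: ∫|φ|² dx = 1.9200, and ∫φ*·x⁴·φ dx = 3.7740, so ⟨x⁴⟩ = 3.7740 / 1.9200.
⟨x⁴⟩ = 1.9656.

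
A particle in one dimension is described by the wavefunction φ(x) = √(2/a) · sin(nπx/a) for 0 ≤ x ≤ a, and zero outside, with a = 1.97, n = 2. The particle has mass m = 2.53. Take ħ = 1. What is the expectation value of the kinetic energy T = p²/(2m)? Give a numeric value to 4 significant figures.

2.010

T = −(ħ²/2m) d²/dx², so ⟨T⟩ = −(ħ²/2m) ∫ φ*·φ'' dx; with m = 2.53.
d/dx sin(nπx/a) = (nπ/a)·cos(nπx/a) and d²/dx² sin(nπx/a) = −(nπ/a)²·sin(nπx/a); on 0 ≤ x ≤ a, ∫sin²(nπx/a) dx = a/2 and ∫sin(nπx/a)·cos(nπx/a) dx = 0.
⟨T⟩ = 2.0104.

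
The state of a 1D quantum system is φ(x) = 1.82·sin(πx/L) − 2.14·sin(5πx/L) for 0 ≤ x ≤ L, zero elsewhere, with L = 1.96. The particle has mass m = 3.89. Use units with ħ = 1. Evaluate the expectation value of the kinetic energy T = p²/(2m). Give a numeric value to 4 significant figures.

4.929

T = −(ħ²/2m) d²/dx², so ⟨T⟩ = −(ħ²/2m) ∫ φ*·φ'' dx / ∫|φ|² dx; with m = 3.89.
d²/dx² sin(jπx/L) = −(jπ/L)²·sin(jπx/L); on 0 ≤ x ≤ L, ∫sin²(jπx/L) dx = L/2 and ∫sin(jπx/L)·sin(lπx/L) dx = 0 for j ≠ l, so only diagonal terms survive in ∫|φ|² and ∫φ·φ″; ∫φ·φ′ dx = [φ²/2] between the walls = 0.
State is unnormalized: ∫|φ|² dx = 7.7342, and ∫φ*·(−ħ²/2m · φ'') dx = 38.123, so ⟨T⟩ = 38.123 / 7.7342.
⟨T⟩ = 4.9292.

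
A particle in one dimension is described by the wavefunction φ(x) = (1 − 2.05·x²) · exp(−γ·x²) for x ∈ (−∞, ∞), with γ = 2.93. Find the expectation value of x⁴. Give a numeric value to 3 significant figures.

0.00947

⟨x⁴⟩ = ∫ x⁴·|φ|² dx / ∫|φ|² dx (integrals over the domain).
Expand each integrand as polynomial × e^(−2γx²) and use ∫x^(2j)·e^(−2γx²) dx = (2j−1)!!/(4γ)^j · √(π/(2γ)), odd powers → 0; here √(π/(2γ)) = 0.73219.
State is unnormalized: ∫|φ|² dx = 0.54326, and ∫φ*·x⁴·φ dx = 0.0051442, so ⟨x⁴⟩ = 0.0051442 / 0.54326.
⟨x⁴⟩ = 0.0094693.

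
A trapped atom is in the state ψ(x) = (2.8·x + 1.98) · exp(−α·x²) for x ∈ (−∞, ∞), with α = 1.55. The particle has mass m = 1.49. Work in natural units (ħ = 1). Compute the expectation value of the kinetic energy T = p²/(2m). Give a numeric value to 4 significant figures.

T = −(ħ²/2m) d²/dx², so ⟨T⟩ = −(ħ²/2m) ∫ ψ*·ψ'' dx / ∫|ψ|² dx; with m = 1.49.
Expand each integrand as polynomial × e^(−2αx²) and use ∫x^(2j)·e^(−2αx²) dx = (2j−1)!!/(4α)^j · √(π/(2α)), odd powers → 0; here √(π/(2α)) = 1.0067. Differentiate with the product rule, d/dx e^(−αx²) = −2αx·e^(−αx²).
State is unnormalized: ∫|ψ|² dx = 5.2196, and ∫ψ*·(−ħ²/2m · ψ'') dx = 4.0391, so ⟨T⟩ = 4.0391 / 5.2196.
⟨T⟩ = 0.77384.

0.7738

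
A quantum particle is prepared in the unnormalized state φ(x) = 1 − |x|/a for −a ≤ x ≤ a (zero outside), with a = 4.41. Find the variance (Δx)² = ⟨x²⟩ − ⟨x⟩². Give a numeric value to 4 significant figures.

1.945

Compute ⟨x⟩ and ⟨x²⟩ separately, then (Δx)² = ⟨x²⟩ − ⟨x⟩².
φ is even, so ∫ over [−a, a] = 2∫₀ᵃ with φ = 1 − x/a there: ∫₀ᵃ (1 − x/a)² dx = a/3, ∫₀ᵃ x²(1 − x/a)² dx = a³/30, ∫₀ᵃ x⁴(1 − x/a)² dx = a⁵/105.
Normalization: ∫|φ|² dx = 2.9400.
⟨x⟩ = 0.0000 and ⟨x²⟩ = 1.9448.
(Δx)² = 1.9448 − (0.0000)² = 1.9448.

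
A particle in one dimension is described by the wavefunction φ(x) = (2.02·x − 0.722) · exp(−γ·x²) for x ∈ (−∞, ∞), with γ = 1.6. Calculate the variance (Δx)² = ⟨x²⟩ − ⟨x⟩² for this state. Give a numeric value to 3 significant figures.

Compute ⟨x⟩ and ⟨x²⟩ separately, then (Δx)² = ⟨x²⟩ − ⟨x⟩².
Expand each integrand as polynomial × e^(−2γx²) and use ∫x^(2j)·e^(−2γx²) dx = (2j−1)!!/(4γ)^j · √(π/(2γ)), odd powers → 0; here √(π/(2γ)) = 0.99083.
Normalization: ∫|φ|² dx = 1.1482.
⟨x⟩ = -0.39329 and ⟨x²⟩ = 0.32818.
(Δx)² = 0.32818 − (-0.39329)² = 0.17350.

0.174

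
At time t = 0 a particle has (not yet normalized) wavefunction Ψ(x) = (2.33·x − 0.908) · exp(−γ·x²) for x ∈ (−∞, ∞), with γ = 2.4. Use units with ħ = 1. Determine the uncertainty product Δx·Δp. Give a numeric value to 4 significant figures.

0.6202

Δx = √(⟨x²⟩−⟨x⟩²), Δp = √(⟨p²⟩−⟨p⟩²).
Expand each integrand as polynomial × e^(−2γx²) and use ∫x^(2j)·e^(−2γx²) dx = (2j−1)!!/(4γ)^j · √(π/(2γ)), odd powers → 0; here √(π/(2γ)) = 0.80901. Differentiate with the product rule, d/dx e^(−γx²) = −2γx·e^(−γx²).
Normalization: ∫|Ψ|² dx = 1.1245.
⟨x⟩ = -0.31710, ⟨x²⟩ = 0.18893 ⇒ Δx = 0.29728.
⟨p⟩ = 0.0000, ⟨p²⟩ = 4.3529 ⇒ Δp = 2.0864.
Δx·Δp = 0.62023.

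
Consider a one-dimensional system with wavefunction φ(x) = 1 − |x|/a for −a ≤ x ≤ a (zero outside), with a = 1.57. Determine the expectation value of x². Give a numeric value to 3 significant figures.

0.246

⟨x²⟩ = ∫ x²·|φ|² dx / ∫|φ|² dx (integrals over the domain).
φ is even, so ∫ over [−a, a] = 2∫₀ᵃ with φ = 1 − x/a there: ∫₀ᵃ (1 − x/a)² dx = a/3, ∫₀ᵃ x²(1 − x/a)² dx = a³/30, ∫₀ᵃ x⁴(1 − x/a)² dx = a⁵/105.
State is unnormalized: ∫|φ|² dx = 1.0467, and ∫φ*·x²·φ dx = 0.25799, so ⟨x²⟩ = 0.25799 / 1.0467.
⟨x²⟩ = 0.24649.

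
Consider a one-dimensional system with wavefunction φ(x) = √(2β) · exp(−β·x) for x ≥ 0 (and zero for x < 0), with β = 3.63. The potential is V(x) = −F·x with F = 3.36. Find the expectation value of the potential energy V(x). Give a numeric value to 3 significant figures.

⟨V⟩ = ∫ V(x)·|φ|² dx.
Every integrand reduces to terms xʲ·e^(−2βx) on [0, ∞); use ∫₀^∞ xʲ·e^(−2βx) dx = j!/(2β)^(j+1).
⟨V⟩ = -0.46281.

-0.463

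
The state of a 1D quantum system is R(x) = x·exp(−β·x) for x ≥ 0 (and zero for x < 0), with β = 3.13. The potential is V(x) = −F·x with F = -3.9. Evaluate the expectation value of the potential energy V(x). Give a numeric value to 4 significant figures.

⟨V⟩ = ∫ V(x)·|R|² dx / ∫|R|² dx.
Every integrand reduces to terms xʲ·e^(−2βx) on [0, ∞); use ∫₀^∞ xʲ·e^(−2βx) dx = j!/(2β)^(j+1).
State is unnormalized: ∫|R|² dx = 0.0081528, and ∫R*·V(x)·R dx = 0.015238, so ⟨V⟩ = 0.015238 / 0.0081528.
⟨V⟩ = 1.8690.

1.869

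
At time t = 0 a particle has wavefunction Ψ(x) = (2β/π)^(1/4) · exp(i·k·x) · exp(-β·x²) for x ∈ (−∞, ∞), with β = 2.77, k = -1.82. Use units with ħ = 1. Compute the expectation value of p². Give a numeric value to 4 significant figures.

6.082

p² Ψ = −ħ² d²Ψ/dx²; ⟨p²⟩ = −ħ² ∫ Ψ*·Ψ'' dx.
Gaussian moments: ∫x^(2j)·e^(−2βx²) dx = (2j−1)!!/(4β)^j · √(π/(2β)), odd powers integrate to 0; here √(π/(2β)) = 0.75304. Derivatives: Ψ′ = (ik − 2βx)·Ψ, Ψ″ = ((ik − 2βx)² − 2β)·Ψ; the odd-in-x pieces drop out.
⟨p²⟩ = 6.0824.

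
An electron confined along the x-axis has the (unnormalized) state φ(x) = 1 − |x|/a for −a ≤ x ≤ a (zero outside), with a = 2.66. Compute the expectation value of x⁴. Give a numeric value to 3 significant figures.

⟨x⁴⟩ = ∫ x⁴·|φ|² dx / ∫|φ|² dx (integrals over the domain).
φ is even, so ∫ over [−a, a] = 2∫₀ᵃ with φ = 1 − x/a there: ∫₀ᵃ (1 − x/a)² dx = a/3, ∫₀ᵃ x²(1 − x/a)² dx = a³/30, ∫₀ᵃ x⁴(1 − x/a)² dx = a⁵/105.
State is unnormalized: ∫|φ|² dx = 1.7733, and ∫φ*·x⁴·φ dx = 2.5366, so ⟨x⁴⟩ = 2.5366 / 1.7733.
⟨x⁴⟩ = 1.4304.

1.43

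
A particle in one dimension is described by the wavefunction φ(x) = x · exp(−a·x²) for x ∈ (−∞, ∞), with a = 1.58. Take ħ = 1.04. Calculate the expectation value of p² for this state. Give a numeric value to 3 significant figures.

5.13

p² φ = −ħ² d²φ/dx²; ⟨p²⟩ = −ħ² ∫ φ*·φ'' dx / ∫|φ|² dx.
Expand each integrand as polynomial × e^(−2ax²) and use ∫x^(2j)·e^(−2ax²) dx = (2j−1)!!/(4a)^j · √(π/(2a)), odd powers → 0; here √(π/(2a)) = 0.99708. Differentiate with the product rule, d/dx e^(−ax²) = −2ax·e^(−ax²).
State is unnormalized: ∫|φ|² dx = 0.15777, and ∫φ*·(−ħ² φ'') dx = 0.80883, so ⟨p²⟩ = 0.80883 / 0.15777.
⟨p²⟩ = 5.1268.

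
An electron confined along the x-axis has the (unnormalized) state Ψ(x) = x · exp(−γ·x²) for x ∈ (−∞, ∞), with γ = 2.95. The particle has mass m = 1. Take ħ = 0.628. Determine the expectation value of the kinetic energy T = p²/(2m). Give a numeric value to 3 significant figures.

T = −(ħ²/2m) d²/dx², so ⟨T⟩ = −(ħ²/2m) ∫ Ψ*·Ψ'' dx / ∫|Ψ|² dx; with m = 1.
Expand each integrand as polynomial × e^(−2γx²) and use ∫x^(2j)·e^(−2γx²) dx = (2j−1)!!/(4γ)^j · √(π/(2γ)), odd powers → 0; here √(π/(2γ)) = 0.72971. Differentiate with the product rule, d/dx e^(−γx²) = −2γx·e^(−γx²).
State is unnormalized: ∫|Ψ|² dx = 0.061840, and ∫Ψ*·(−ħ²/2m · Ψ'') dx = 0.10792, so ⟨T⟩ = 0.10792 / 0.061840.
⟨T⟩ = 1.7451.

1.75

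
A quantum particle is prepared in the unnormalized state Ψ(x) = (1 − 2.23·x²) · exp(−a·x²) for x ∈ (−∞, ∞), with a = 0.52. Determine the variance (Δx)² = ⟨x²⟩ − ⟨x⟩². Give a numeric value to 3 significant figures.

Compute ⟨x⟩ and ⟨x²⟩ separately, then (Δx)² = ⟨x²⟩ − ⟨x⟩².
Expand each integrand as polynomial × e^(−2ax²) and use ∫x^(2j)·e^(−2ax²) dx = (2j−1)!!/(4a)^j · √(π/(2a)), odd powers → 0; here √(π/(2a)) = 1.7380.
Normalization: ∫|Ψ|² dx = 4.0045.
⟨x⟩ = 0.0000 and ⟨x²⟩ = 2.4640.
(Δx)² = 2.4640 − (0.0000)² = 2.4640.

2.46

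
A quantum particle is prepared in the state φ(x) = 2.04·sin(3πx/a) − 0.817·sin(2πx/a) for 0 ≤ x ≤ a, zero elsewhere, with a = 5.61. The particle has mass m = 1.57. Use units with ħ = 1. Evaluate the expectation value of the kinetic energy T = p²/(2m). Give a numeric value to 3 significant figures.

0.830

T = −(ħ²/2m) d²/dx², so ⟨T⟩ = −(ħ²/2m) ∫ φ*·φ'' dx / ∫|φ|² dx; with m = 1.57.
d²/dx² sin(jπx/a) = −(jπ/a)²·sin(jπx/a); on 0 ≤ x ≤ a, ∫sin²(jπx/a) dx = a/2 and ∫sin(jπx/a)·sin(lπx/a) dx = 0 for j ≠ l, so only diagonal terms survive in ∫|φ|² and ∫φ·φ″; ∫φ·φ′ dx = [φ²/2] between the walls = 0.
State is unnormalized: ∫|φ|² dx = 13.546, and ∫φ*·(−ħ²/2m · φ'') dx = 11.240, so ⟨T⟩ = 11.240 / 13.546.
⟨T⟩ = 0.82983.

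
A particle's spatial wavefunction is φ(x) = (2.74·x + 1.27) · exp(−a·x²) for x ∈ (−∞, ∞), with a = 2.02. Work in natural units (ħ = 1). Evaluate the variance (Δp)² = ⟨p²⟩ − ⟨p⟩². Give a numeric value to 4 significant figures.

3.497

Compute ⟨p⟩ and ⟨p²⟩ separately; (Δp)² = ⟨p²⟩ − ⟨p⟩².
Expand each integrand as polynomial × e^(−2ax²) and use ∫x^(2j)·e^(−2ax²) dx = (2j−1)!!/(4a)^j · √(π/(2a)), odd powers → 0; here √(π/(2a)) = 0.88183. Differentiate with the product rule, d/dx e^(−ax²) = −2ax·e^(−ax²).
Normalization: ∫|φ|² dx = 2.2417.
⟨p⟩ = 0.0000 and ⟨p²⟩ = 3.4967.
(Δp)² = 3.4967 − (0.0000)² = 3.4967.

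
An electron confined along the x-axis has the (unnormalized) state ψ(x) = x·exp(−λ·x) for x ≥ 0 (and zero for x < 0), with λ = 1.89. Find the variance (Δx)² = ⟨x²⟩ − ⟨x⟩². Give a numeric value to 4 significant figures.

Compute ⟨x⟩ and ⟨x²⟩ separately, then (Δx)² = ⟨x²⟩ − ⟨x⟩².
Every integrand reduces to terms xʲ·e^(−2λx) on [0, ∞); use ∫₀^∞ xʲ·e^(−2λx) dx = j!/(2λ)^(j+1).
Normalization: ∫|ψ|² dx = 0.037030.
⟨x⟩ = 0.79365 and ⟨x²⟩ = 0.83984.
(Δx)² = 0.83984 − (0.79365)² = 0.20996.

0.2100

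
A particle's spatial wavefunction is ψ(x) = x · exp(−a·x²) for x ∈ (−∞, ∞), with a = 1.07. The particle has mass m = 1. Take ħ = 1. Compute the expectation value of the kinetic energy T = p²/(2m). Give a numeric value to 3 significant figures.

1.61

T = −(ħ²/2m) d²/dx², so ⟨T⟩ = −(ħ²/2m) ∫ ψ*·ψ'' dx / ∫|ψ|² dx; with m = 1.
Expand each integrand as polynomial × e^(−2ax²) and use ∫x^(2j)·e^(−2ax²) dx = (2j−1)!!/(4a)^j · √(π/(2a)), odd powers → 0; here √(π/(2a)) = 1.2116. Differentiate with the product rule, d/dx e^(−ax²) = −2ax·e^(−ax²).
State is unnormalized: ∫|ψ|² dx = 0.28309, and ∫ψ*·(−ħ²/2m · ψ'') dx = 0.45436, so ⟨T⟩ = 0.45436 / 0.28309.
⟨T⟩ = 1.6050.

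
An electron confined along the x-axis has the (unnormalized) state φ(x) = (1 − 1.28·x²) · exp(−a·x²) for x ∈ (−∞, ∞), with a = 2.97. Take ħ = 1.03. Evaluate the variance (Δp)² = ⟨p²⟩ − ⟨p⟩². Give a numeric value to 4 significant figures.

4.987

Compute ⟨p⟩ and ⟨p²⟩ separately; (Δp)² = ⟨p²⟩ − ⟨p⟩².
Expand each integrand as polynomial × e^(−2ax²) and use ∫x^(2j)·e^(−2ax²) dx = (2j−1)!!/(4a)^j · √(π/(2a)), odd powers → 0; here √(π/(2a)) = 0.72725. Differentiate with the product rule, d/dx e^(−ax²) = −2ax·e^(−ax²).
Normalization: ∫|φ|² dx = 0.59586.
⟨p⟩ = 0.0000 and ⟨p²⟩ = 4.9868.
(Δp)² = 4.9868 − (0.0000)² = 4.9868.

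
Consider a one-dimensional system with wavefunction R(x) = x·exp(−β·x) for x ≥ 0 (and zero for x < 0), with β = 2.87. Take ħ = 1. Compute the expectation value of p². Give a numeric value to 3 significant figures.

p² R = −ħ² d²R/dx²; ⟨p²⟩ = −ħ² ∫ R*·R'' dx / ∫|R|² dx.
Differentiate x·exp(−β·x) with the product rule; every integrand then reduces to terms xʲ·e^(−2βx) on [0, ∞), with ∫₀^∞ xʲ·e^(−2βx) dx = j!/(2β)^(j+1).
State is unnormalized: ∫|R|² dx = 0.010575, and ∫R*·(−ħ² R'') dx = 0.087108, so ⟨p²⟩ = 0.087108 / 0.010575.
⟨p²⟩ = 8.2369.

8.24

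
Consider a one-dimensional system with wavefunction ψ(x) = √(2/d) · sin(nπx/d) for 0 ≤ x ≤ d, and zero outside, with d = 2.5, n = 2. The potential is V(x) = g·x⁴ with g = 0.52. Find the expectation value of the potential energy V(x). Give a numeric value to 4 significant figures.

⟨V⟩ = ∫ V(x)·|ψ|² dx.
With sin²θ = (1 − cos2θ)/2 on 0 ≤ x ≤ d: ∫sin²(nπx/d) dx = d/2, ∫x·sin²(nπx/d) dx = d²/4, ∫x²·sin²(nπx/d) dx = d³·(1/6 − 1/(4n²π²)); higher powers xᵏ the same way, integrating xᵏ·cos(2nπx/d) by parts.
⟨V⟩ = 3.5675.

3.568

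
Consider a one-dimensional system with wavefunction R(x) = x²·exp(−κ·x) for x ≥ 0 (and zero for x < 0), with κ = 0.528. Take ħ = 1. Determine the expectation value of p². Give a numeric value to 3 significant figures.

p² R = −ħ² d²R/dx²; ⟨p²⟩ = −ħ² ∫ R*·R'' dx / ∫|R|² dx.
Differentiate x²·exp(−κ·x) with the product rule; every integrand then reduces to terms xʲ·e^(−2κx) on [0, ∞), with ∫₀^∞ xʲ·e^(−2κx) dx = j!/(2κ)^(j+1).
State is unnormalized: ∫|R|² dx = 18.276, and ∫R*·(−ħ² R'') dx = 1.6984, so ⟨p²⟩ = 1.6984 / 18.276.
⟨p²⟩ = 0.092928.

0.0929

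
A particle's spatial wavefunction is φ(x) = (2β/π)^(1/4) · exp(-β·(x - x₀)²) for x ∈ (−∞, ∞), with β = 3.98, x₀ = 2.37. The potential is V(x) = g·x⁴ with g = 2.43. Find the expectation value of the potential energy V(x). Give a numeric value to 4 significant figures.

81.84

⟨V⟩ = ∫ V(x)·|φ|² dx.
Gaussian moments (u = x − x₀): ∫u^(2j)·e^(−2βu²) du = (2j−1)!!/(4β)^j · √(π/(2β)), odd powers integrate to 0; here √(π/(2β)) = 0.62823.
⟨V⟩ = 81.838.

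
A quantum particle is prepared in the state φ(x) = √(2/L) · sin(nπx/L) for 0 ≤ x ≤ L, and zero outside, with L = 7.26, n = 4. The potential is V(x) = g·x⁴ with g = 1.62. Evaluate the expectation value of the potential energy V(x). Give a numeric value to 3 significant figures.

⟨V⟩ = ∫ V(x)·|φ|² dx.
With sin²θ = (1 − cos2θ)/2 on 0 ≤ x ≤ L: ∫sin²(nπx/L) dx = L/2, ∫x·sin²(nπx/L) dx = L²/4, ∫x²·sin²(nπx/L) dx = L³·(1/6 − 1/(4n²π²)); higher powers xᵏ the same way, integrating xᵏ·cos(2nπx/L) by parts.
⟨V⟩ = 871.87.

872.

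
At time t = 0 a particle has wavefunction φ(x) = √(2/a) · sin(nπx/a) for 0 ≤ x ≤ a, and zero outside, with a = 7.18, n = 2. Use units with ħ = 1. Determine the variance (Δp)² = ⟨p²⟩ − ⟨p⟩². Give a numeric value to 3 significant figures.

0.766

Compute ⟨p⟩ and ⟨p²⟩ separately; (Δp)² = ⟨p²⟩ − ⟨p⟩².
d/dx sin(nπx/a) = (nπ/a)·cos(nπx/a) and d²/dx² sin(nπx/a) = −(nπ/a)²·sin(nπx/a); on 0 ≤ x ≤ a, ∫sin²(nπx/a) dx = a/2 and ∫sin(nπx/a)·cos(nπx/a) dx = 0.
⟨p⟩ = 0.0000 and ⟨p²⟩ = 0.76579.
(Δp)² = 0.76579 − (0.0000)² = 0.76579.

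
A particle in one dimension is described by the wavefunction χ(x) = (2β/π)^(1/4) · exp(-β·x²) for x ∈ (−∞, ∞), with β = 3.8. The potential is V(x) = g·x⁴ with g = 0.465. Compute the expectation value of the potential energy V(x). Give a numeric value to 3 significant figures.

0.00604

⟨V⟩ = ∫ V(x)·|χ|² dx.
Gaussian moments: ∫x^(2j)·e^(−2βx²) dx = (2j−1)!!/(4β)^j · √(π/(2β)), odd powers integrate to 0; here √(π/(2β)) = 0.64294.
⟨V⟩ = 0.0060379.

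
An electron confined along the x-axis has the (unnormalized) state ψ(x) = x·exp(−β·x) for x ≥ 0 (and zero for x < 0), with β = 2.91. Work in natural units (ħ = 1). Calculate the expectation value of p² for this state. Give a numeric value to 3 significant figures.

p² ψ = −ħ² d²ψ/dx²; ⟨p²⟩ = −ħ² ∫ ψ*·ψ'' dx / ∫|ψ|² dx.
Differentiate x·exp(−β·x) with the product rule; every integrand then reduces to terms xʲ·e^(−2βx) on [0, ∞), with ∫₀^∞ xʲ·e^(−2βx) dx = j!/(2β)^(j+1).
State is unnormalized: ∫|ψ|² dx = 0.010145, and ∫ψ*·(−ħ² ψ'') dx = 0.085911, so ⟨p²⟩ = 0.085911 / 0.010145.
⟨p²⟩ = 8.4681.

8.47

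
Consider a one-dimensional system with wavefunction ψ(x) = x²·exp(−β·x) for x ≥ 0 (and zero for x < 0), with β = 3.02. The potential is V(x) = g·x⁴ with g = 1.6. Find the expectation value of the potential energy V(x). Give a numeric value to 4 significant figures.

⟨V⟩ = ∫ V(x)·|ψ|² dx / ∫|ψ|² dx.
Every integrand reduces to terms xʲ·e^(−2βx) on [0, ∞); use ∫₀^∞ xʲ·e^(−2βx) dx = j!/(2β)^(j+1).
State is unnormalized: ∫|ψ|² dx = 0.0029856, and ∫ψ*·V(x)·ψ dx = 0.0060299, so ⟨V⟩ = 0.0060299 / 0.0029856.
⟨V⟩ = 2.0197.

2.020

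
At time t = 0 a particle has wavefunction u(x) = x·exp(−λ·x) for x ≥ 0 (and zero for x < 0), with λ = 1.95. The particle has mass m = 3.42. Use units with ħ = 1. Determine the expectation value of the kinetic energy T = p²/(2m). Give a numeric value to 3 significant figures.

0.556

T = −(ħ²/2m) d²/dx², so ⟨T⟩ = −(ħ²/2m) ∫ u*·u'' dx / ∫|u|² dx; with m = 3.42.
Differentiate x·exp(−λ·x) with the product rule; every integrand then reduces to terms xʲ·e^(−2λx) on [0, ∞), with ∫₀^∞ xʲ·e^(−2λx) dx = j!/(2λ)^(j+1).
State is unnormalized: ∫|u|² dx = 0.033716, and ∫u*·(−ħ²/2m · u'') dx = 0.018743, so ⟨T⟩ = 0.018743 / 0.033716.
⟨T⟩ = 0.55592.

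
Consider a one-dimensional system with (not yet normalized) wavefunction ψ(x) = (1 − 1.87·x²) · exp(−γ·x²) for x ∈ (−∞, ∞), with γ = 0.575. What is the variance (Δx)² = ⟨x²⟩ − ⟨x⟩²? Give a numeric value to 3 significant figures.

Compute ⟨x⟩ and ⟨x²⟩ separately, then (Δx)² = ⟨x²⟩ − ⟨x⟩².
Expand each integrand as polynomial × e^(−2γx²) and use ∫x^(2j)·e^(−2γx²) dx = (2j−1)!!/(4γ)^j · √(π/(2γ)), odd powers → 0; here √(π/(2γ)) = 1.6528.
Normalization: ∫|ψ|² dx = 2.2429.
⟨x⟩ = 0.0000 and ⟨x²⟩ = 1.9343.
(Δx)² = 1.9343 − (0.0000)² = 1.9343.

1.93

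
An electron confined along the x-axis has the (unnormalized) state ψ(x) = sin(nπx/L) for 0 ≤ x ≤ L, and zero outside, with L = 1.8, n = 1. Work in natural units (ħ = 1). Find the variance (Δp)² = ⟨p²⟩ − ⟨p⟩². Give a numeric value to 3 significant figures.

3.05

Compute ⟨p⟩ and ⟨p²⟩ separately; (Δp)² = ⟨p²⟩ − ⟨p⟩².
d/dx sin(nπx/L) = (nπ/L)·cos(nπx/L) and d²/dx² sin(nπx/L) = −(nπ/L)²·sin(nπx/L); on 0 ≤ x ≤ L, ∫sin²(nπx/L) dx = L/2 and ∫sin(nπx/L)·cos(nπx/L) dx = 0.
Normalization: ∫|ψ|² dx = 0.90000.
⟨p⟩ = 0.0000 and ⟨p²⟩ = 3.0462.
(Δp)² = 3.0462 − (0.0000)² = 3.0462.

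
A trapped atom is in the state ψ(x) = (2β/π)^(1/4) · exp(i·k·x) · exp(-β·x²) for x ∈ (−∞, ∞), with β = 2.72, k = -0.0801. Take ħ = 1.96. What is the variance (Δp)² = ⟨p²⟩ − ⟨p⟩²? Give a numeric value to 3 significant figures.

Compute ⟨p⟩ and ⟨p²⟩ separately; (Δp)² = ⟨p²⟩ − ⟨p⟩².
Gaussian moments: ∫x^(2j)·e^(−2βx²) dx = (2j−1)!!/(4β)^j · √(π/(2β)), odd powers integrate to 0; here √(π/(2β)) = 0.75993. Derivatives: ψ′ = (ik − 2βx)·ψ, ψ″ = ((ik − 2βx)² − 2β)·ψ; the odd-in-x pieces drop out.
⟨p⟩ = -0.15700 and ⟨p²⟩ = 10.474.
(Δp)² = 10.474 − (-0.15700)² = 10.449.

10.4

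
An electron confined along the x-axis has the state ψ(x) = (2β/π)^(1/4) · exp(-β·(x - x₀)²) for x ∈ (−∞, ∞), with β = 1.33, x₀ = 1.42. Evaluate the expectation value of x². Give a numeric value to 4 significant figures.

2.204

⟨x²⟩ = ∫ x²·|ψ|² dx (integrals over the domain).
Gaussian moments (u = x − x₀): ∫u^(2j)·e^(−2βu²) du = (2j−1)!!/(4β)^j · √(π/(2β)), odd powers integrate to 0; here √(π/(2β)) = 1.0868.
⟨x²⟩ = 2.2044.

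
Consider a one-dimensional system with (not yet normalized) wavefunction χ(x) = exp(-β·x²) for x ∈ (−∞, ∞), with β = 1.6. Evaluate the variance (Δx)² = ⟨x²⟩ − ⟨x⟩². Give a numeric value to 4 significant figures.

Compute ⟨x⟩ and ⟨x²⟩ separately, then (Δx)² = ⟨x²⟩ − ⟨x⟩².
Gaussian moments: ∫x^(2j)·e^(−2βx²) dx = (2j−1)!!/(4β)^j · √(π/(2β)), odd powers integrate to 0; here √(π/(2β)) = 0.99083.
Normalization: ∫|χ|² dx = 0.99083.
⟨x⟩ = 0.0000 and ⟨x²⟩ = 0.15625.
(Δx)² = 0.15625 − (0.0000)² = 0.15625.

0.1563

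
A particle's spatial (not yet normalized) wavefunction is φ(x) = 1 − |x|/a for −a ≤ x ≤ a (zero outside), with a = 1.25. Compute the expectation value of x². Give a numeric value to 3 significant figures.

⟨x²⟩ = ∫ x²·|φ|² dx / ∫|φ|² dx (integrals over the domain).
φ is even, so ∫ over [−a, a] = 2∫₀ᵃ with φ = 1 − x/a there: ∫₀ᵃ (1 − x/a)² dx = a/3, ∫₀ᵃ x²(1 − x/a)² dx = a³/30, ∫₀ᵃ x⁴(1 − x/a)² dx = a⁵/105.
State is unnormalized: ∫|φ|² dx = 0.83333, and ∫φ*·x²·φ dx = 0.13021, so ⟨x²⟩ = 0.13021 / 0.83333.
⟨x²⟩ = 0.15625.

0.156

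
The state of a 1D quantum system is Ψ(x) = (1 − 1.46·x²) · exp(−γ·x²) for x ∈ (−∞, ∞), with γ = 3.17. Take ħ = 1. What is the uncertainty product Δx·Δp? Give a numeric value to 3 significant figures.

0.506

Δx = √(⟨x²⟩−⟨x⟩²), Δp = √(⟨p²⟩−⟨p⟩²).
Expand each integrand as polynomial × e^(−2γx²) and use ∫x^(2j)·e^(−2γx²) dx = (2j−1)!!/(4γ)^j · √(π/(2γ)), odd powers → 0; here √(π/(2γ)) = 0.70393. Differentiate with the product rule, d/dx e^(−γx²) = −2γx·e^(−γx²).
Normalization: ∫|Ψ|² dx = 0.56982.
⟨x⟩ = 0.0000, ⟨x²⟩ = 0.049493 ⇒ Δx = 0.22247.
⟨p⟩ = 0.0000, ⟨p²⟩ = 5.1813 ⇒ Δp = 2.2762.
Δx·Δp = 0.50640.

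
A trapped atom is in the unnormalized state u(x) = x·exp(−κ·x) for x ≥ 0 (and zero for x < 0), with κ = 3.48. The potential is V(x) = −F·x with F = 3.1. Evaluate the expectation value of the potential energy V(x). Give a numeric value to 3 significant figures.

⟨V⟩ = ∫ V(x)·|u|² dx / ∫|u|² dx.
Every integrand reduces to terms xʲ·e^(−2κx) on [0, ∞); use ∫₀^∞ xʲ·e^(−2κx) dx = j!/(2κ)^(j+1).
State is unnormalized: ∫|u|² dx = 0.0059320, and ∫u*·V(x)·u dx = -0.0079264, so ⟨V⟩ = -0.0079264 / 0.0059320.
⟨V⟩ = -1.3362.

-1.34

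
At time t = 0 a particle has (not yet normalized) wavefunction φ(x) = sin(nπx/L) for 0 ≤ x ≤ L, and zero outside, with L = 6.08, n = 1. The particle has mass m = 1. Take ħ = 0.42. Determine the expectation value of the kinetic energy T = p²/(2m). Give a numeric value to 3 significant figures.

T = −(ħ²/2m) d²/dx², so ⟨T⟩ = −(ħ²/2m) ∫ φ*·φ'' dx / ∫|φ|² dx; with m = 1.
d/dx sin(nπx/L) = (nπ/L)·cos(nπx/L) and d²/dx² sin(nπx/L) = −(nπ/L)²·sin(nπx/L); on 0 ≤ x ≤ L, ∫sin²(nπx/L) dx = L/2 and ∫sin(nπx/L)·cos(nπx/L) dx = 0.
State is unnormalized: ∫|φ|² dx = 3.0400, and ∫φ*·(−ħ²/2m · φ'') dx = 0.071587, so ⟨T⟩ = 0.071587 / 3.0400.
⟨T⟩ = 0.023548.

0.0235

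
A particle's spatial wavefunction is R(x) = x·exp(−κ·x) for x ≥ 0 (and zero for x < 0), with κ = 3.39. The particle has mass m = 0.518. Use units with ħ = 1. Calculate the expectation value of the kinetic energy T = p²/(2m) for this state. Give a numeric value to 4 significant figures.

11.09

T = −(ħ²/2m) d²/dx², so ⟨T⟩ = −(ħ²/2m) ∫ R*·R'' dx / ∫|R|² dx; with m = 0.518.
Differentiate x·exp(−κ·x) with the product rule; every integrand then reduces to terms xʲ·e^(−2κx) on [0, ∞), with ∫₀^∞ xʲ·e^(−2κx) dx = j!/(2κ)^(j+1).
State is unnormalized: ∫|R|² dx = 0.0064171, and ∫R*·(−ħ²/2m · R'') dx = 0.071184, so ⟨T⟩ = 0.071184 / 0.0064171.
⟨T⟩ = 11.093.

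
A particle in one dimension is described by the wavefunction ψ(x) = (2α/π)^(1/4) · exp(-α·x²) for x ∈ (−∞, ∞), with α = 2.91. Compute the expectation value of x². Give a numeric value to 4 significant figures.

⟨x²⟩ = ∫ x²·|ψ|² dx (integrals over the domain).
Gaussian moments: ∫x^(2j)·e^(−2αx²) dx = (2j−1)!!/(4α)^j · √(π/(2α)), odd powers integrate to 0; here √(π/(2α)) = 0.73471.
⟨x²⟩ = 0.085911.

0.08591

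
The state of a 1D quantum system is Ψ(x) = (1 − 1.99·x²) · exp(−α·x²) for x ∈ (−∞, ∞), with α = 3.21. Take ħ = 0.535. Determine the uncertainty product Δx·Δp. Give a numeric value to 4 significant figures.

0.2800

Δx = √(⟨x²⟩−⟨x⟩²), Δp = √(⟨p²⟩−⟨p⟩²).
Expand each integrand as polynomial × e^(−2αx²) and use ∫x^(2j)·e^(−2αx²) dx = (2j−1)!!/(4α)^j · √(π/(2α)), odd powers → 0; here √(π/(2α)) = 0.69953. Differentiate with the product rule, d/dx e^(−αx²) = −2αx·e^(−αx²).
Normalization: ∫|Ψ|² dx = 0.53311.
⟨x⟩ = 0.0000, ⟨x²⟩ = 0.043984 ⇒ Δx = 0.20972.
⟨p⟩ = 0.0000, ⟨p²⟩ = 1.7820 ⇒ Δp = 1.3349.
Δx·Δp = 0.27997.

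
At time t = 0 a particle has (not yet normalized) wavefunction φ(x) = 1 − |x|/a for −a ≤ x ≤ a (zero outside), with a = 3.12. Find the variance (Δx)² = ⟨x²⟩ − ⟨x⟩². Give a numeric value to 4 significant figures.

0.9734

Compute ⟨x⟩ and ⟨x²⟩ separately, then (Δx)² = ⟨x²⟩ − ⟨x⟩².
φ is even, so ∫ over [−a, a] = 2∫₀ᵃ with φ = 1 − x/a there: ∫₀ᵃ (1 − x/a)² dx = a/3, ∫₀ᵃ x²(1 − x/a)² dx = a³/30, ∫₀ᵃ x⁴(1 − x/a)² dx = a⁵/105.
Normalization: ∫|φ|² dx = 2.0800.
⟨x⟩ = 0.0000 and ⟨x²⟩ = 0.97344.
(Δx)² = 0.97344 − (0.0000)² = 0.97344.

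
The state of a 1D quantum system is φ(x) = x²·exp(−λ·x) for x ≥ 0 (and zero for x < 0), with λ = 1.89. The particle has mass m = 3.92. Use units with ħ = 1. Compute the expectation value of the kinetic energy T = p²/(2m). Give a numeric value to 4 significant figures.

0.1519

T = −(ħ²/2m) d²/dx², so ⟨T⟩ = −(ħ²/2m) ∫ φ*·φ'' dx / ∫|φ|² dx; with m = 3.92.
Differentiate x²·exp(−λ·x) with the product rule; every integrand then reduces to terms xʲ·e^(−2λx) on [0, ∞), with ∫₀^∞ xʲ·e^(−2λx) dx = j!/(2λ)^(j+1).
State is unnormalized: ∫|φ|² dx = 0.031099, and ∫φ*·(−ħ²/2m · φ'') dx = 0.0047232, so ⟨T⟩ = 0.0047232 / 0.031099.
⟨T⟩ = 0.15188.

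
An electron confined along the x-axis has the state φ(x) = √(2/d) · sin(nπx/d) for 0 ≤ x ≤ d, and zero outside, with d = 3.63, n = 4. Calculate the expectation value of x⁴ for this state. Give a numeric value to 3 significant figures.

⟨x⁴⟩ = ∫ x⁴·|φ|² dx (integrals over the domain).
With sin²θ = (1 − cos2θ)/2 on 0 ≤ x ≤ d: ∫sin²(nπx/d) dx = d/2, ∫x·sin²(nπx/d) dx = d²/4, ∫x²·sin²(nπx/d) dx = d³·(1/6 − 1/(4n²π²)); higher powers xᵏ the same way, integrating xᵏ·cos(2nπx/d) by parts.
⟨x⁴⟩ = 33.637.

33.6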